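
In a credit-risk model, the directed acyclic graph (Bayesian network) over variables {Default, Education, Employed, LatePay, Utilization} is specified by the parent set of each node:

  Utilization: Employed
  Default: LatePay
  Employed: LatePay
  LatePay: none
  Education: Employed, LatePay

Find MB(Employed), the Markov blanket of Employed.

{Education, LatePay, Utilization}

A node's Markov blanket = Pa ∪ Ch ∪ (parents of Ch other than the node itself).
Pa(Employed) = {LatePay}.
Employed has children Education, Utilization.
Other parents of Employed's children:
  parents(Education) \ {Employed} = {LatePay}.
  Utilization: no additional parents.
MB(Employed) = {Education, LatePay, Utilization}.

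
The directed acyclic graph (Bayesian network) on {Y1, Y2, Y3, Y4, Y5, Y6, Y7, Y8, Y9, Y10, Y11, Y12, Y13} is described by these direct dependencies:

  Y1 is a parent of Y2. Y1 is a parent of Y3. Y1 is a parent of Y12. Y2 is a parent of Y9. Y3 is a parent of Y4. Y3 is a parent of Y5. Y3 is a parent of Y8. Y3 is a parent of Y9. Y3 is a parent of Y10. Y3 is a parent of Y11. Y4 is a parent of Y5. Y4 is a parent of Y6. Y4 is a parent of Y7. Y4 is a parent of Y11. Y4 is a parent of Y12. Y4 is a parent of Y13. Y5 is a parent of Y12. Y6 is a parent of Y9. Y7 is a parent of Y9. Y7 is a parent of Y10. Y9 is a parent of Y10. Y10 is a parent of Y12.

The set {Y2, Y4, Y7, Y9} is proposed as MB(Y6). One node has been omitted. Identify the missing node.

A node's Markov blanket = Pa ∪ Ch ∪ (parents of Ch other than the node itself).
Y6's parents: Y4.
Ch(Y6) = {Y9}.
Parents of each child, excluding Y6:
  Y9: Y2, Y3, Y7
MB(Y6) = {Y2, Y3, Y4, Y7, Y9}.
Comparing with the claimed set, Y3 is missing.

Y3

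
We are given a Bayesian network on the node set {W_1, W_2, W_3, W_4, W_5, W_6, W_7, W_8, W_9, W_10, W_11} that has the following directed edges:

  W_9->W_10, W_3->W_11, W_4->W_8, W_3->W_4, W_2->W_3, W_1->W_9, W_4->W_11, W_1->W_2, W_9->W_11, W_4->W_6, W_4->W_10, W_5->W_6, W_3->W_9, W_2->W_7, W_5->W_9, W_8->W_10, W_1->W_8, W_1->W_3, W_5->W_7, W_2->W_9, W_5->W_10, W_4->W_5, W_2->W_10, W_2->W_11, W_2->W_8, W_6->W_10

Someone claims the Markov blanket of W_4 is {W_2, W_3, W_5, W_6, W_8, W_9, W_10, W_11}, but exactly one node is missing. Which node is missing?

W_4 has parent W_3.
W_4's children: W_5, W_6, W_8, W_10, W_11.
For each child, the remaining parents (spouses of W_4):
  W_5 has no other parent.
  parents(W_6) \ {W_4} = {W_5}.
  W_8's other parents are W_1, W_2.
  parents(W_10) \ {W_4} = {W_2, W_5, W_6, W_8, W_9}.
  W_11's other parents are W_2, W_3, W_9.
MB(W_4) = {W_1, W_2, W_3, W_5, W_6, W_8, W_9, W_10, W_11}.
Comparing with the claimed set, W_1 is missing.

W_1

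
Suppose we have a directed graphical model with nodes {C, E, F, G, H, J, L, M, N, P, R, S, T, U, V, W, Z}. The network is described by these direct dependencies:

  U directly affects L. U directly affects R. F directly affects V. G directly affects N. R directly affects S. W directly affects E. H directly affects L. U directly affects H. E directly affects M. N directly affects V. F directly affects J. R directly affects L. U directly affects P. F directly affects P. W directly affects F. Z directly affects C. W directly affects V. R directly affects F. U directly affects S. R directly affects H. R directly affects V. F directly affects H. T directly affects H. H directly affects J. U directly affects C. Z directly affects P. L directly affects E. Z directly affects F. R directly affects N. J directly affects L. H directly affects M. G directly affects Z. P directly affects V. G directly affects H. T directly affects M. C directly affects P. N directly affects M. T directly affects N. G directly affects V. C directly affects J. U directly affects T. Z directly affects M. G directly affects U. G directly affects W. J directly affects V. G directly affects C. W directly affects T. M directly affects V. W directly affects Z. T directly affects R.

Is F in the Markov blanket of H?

Yes

F is a parent of H.
So F ∈ MB(H).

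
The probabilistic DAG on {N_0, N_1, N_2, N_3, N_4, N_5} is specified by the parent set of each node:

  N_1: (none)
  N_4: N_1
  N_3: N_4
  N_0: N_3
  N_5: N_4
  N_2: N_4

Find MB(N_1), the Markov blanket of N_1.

Pa(N_1) = {}.
Ch(N_1) = {N_4}.
Parents of each child, excluding N_1:
  N_4: —
MB(N_1) = {N_4}.

{N_4}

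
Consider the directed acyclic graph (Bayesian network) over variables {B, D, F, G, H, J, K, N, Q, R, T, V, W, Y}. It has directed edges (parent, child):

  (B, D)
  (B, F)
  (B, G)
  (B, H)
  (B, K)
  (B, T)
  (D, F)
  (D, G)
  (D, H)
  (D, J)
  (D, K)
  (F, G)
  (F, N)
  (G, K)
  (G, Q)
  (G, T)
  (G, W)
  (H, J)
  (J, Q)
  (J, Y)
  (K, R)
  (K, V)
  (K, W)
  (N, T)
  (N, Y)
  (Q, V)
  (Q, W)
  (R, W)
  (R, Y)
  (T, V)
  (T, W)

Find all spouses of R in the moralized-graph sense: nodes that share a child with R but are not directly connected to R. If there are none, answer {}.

{G, J, N, Q, T}

Children of R: W, Y.
  parents(W) \ {R} = {G, K, Q, T}.
  Y's other parents are J, N.
Excluding nodes already adjacent to R (K, W, Y), the co-parent-only contribution is {G, J, N, Q, T}.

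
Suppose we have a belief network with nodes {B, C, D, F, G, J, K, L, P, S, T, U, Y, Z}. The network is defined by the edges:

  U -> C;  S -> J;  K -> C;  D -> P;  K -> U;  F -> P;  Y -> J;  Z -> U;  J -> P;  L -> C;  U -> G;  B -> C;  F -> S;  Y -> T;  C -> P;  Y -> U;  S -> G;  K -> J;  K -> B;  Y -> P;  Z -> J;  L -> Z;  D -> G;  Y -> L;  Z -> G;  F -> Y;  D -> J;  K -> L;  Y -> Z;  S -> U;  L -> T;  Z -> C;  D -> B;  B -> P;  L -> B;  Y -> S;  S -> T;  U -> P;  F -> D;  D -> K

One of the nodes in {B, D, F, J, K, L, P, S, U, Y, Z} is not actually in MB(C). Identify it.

C's children: P.
Pa(C) = {B, K, L, U, Z}.
For each child, the remaining parents (spouses of C):
  P's other parents are B, D, F, J, U, Y.
MB(C) = {B, D, F, J, K, L, P, U, Y, Z}.
S is neither a parent, child, nor co-parent of C, so it does not belong.

S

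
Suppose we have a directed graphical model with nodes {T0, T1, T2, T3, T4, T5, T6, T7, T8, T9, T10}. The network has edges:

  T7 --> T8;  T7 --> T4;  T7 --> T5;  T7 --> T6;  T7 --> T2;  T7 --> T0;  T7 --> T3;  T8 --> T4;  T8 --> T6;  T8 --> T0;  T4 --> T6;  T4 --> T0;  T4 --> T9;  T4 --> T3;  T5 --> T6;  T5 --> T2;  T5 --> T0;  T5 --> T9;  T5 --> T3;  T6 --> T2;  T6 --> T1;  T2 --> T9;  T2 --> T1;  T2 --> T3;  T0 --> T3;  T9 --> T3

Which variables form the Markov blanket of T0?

Parents of T0: T4, T5, T7, T8.
T0 has child T3.
Parents of each child, excluding T0:
  T3's other parents are T2, T4, T5, T7, T9.
So the Markov blanket of T0 is {T2, T3, T4, T5, T7, T8, T9}.

{T2, T3, T4, T5, T7, T8, T9}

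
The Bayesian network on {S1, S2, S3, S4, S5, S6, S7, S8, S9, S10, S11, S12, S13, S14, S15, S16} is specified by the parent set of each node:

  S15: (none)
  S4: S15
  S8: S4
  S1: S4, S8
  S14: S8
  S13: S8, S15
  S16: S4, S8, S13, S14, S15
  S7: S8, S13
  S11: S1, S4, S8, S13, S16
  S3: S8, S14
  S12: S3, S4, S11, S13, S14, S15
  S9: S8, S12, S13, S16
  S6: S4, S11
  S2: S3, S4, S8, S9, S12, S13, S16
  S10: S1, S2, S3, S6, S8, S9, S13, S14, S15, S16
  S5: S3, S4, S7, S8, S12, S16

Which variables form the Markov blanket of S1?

Recall MB(v) = parents ∪ children ∪ spouses, where spouses are the other parents of v's children.
Pa(S1) = {S4, S8}.
Ch(S1) = {S10, S11}.
For each child, the remaining parents (spouses of S1):
  S11: S4, S8, S13, S16
  S10: S2, S3, S6, S8, S9, S13, S14, S15, S16
Union: {S4, S8} ∪ {S10, S11} ∪ {S2, S3, S4, S6, S8, S9, S13, S14, S15, S16} = {S2, S3, S4, S6, S8, S9, S10, S11, S13, S14, S15, S16}.

{S2, S3, S4, S6, S8, S9, S10, S11, S13, S14, S15, S16}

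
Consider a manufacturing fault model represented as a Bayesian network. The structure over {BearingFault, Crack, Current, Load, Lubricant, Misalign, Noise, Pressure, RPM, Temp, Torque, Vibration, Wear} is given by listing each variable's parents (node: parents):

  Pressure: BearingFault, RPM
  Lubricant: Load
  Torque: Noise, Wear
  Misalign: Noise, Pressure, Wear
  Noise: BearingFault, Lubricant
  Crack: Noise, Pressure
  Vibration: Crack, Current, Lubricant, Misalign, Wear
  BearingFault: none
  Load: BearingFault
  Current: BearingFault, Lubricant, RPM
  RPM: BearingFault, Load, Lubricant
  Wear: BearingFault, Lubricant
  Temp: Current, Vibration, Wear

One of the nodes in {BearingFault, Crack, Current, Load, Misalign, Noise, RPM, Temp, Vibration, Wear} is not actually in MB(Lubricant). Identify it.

Temp

Recall MB(v) = parents ∪ children ∪ spouses, where spouses are the other parents of v's children.
Parents of Lubricant: Load.
Ch(Lubricant) = {Current, Noise, RPM, Vibration, Wear}.
Other parents of Lubricant's children:
  Wear also has parent BearingFault.
  RPM also has parents BearingFault, Load.
  Noise's other parent is BearingFault.
  Current also has parents BearingFault, RPM.
  Vibration's other parents are Crack, Current, Misalign, Wear.
MB(Lubricant) = {BearingFault, Crack, Current, Load, Misalign, Noise, RPM, Vibration, Wear}.
Temp is neither a parent, child, nor co-parent of Lubricant, so it does not belong.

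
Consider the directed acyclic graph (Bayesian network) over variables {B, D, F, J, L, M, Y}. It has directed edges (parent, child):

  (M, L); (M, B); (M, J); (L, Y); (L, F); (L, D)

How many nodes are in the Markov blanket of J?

J has no children.
J has parent M.
J has no children, so there are no co-parents.
MB(J) = {M}, which has 1 node.

1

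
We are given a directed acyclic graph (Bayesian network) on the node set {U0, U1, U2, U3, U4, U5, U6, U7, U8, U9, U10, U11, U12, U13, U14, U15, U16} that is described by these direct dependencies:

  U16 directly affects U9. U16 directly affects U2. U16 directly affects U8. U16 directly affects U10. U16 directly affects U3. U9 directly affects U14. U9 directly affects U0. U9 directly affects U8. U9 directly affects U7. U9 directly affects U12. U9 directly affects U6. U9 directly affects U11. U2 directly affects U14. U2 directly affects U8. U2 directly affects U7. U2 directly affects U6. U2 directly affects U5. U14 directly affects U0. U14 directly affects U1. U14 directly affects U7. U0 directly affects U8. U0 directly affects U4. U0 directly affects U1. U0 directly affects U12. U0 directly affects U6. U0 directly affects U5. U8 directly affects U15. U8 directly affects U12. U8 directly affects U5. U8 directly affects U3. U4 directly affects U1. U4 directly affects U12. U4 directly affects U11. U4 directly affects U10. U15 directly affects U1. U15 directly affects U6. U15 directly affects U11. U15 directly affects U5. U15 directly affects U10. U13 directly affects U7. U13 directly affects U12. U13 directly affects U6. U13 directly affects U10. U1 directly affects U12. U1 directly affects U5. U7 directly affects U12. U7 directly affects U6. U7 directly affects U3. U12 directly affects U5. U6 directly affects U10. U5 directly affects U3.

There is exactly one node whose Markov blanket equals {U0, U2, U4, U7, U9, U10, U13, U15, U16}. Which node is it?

The target node must have every member of {U0, U2, U4, U7, U9, U10, U13, U15, U16} as a parent, child, or co-parent, and no others.
Parents of U6: U0, U2, U7, U9, U13, U15; children: U10; co-parents: U4, U13, U15, U16.
These exactly cover the given set, so the node is U6.

U6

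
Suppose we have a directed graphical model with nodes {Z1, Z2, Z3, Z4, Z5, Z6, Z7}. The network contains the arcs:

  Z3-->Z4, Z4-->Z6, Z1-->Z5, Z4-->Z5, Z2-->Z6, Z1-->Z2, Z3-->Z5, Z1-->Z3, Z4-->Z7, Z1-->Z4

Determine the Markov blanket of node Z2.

{Z1, Z4, Z6}

The Markov blanket of a node is its parents, its children, and the other parents of its children.
Z2 has child Z6.
Z2 has parent Z1.
Co-parents of Z2 (other parents of its children):
  parents(Z6) \ {Z2} = {Z4}.
Union: {Z1} ∪ {Z6} ∪ {Z4} = {Z1, Z4, Z6}.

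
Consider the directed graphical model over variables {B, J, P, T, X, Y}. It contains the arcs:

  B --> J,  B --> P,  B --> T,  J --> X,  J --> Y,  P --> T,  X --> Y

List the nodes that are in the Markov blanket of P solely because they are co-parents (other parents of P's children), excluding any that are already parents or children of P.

Children of P: T.
  T: B
Excluding nodes already adjacent to P (B, T), the co-parent-only contribution is {}.

{}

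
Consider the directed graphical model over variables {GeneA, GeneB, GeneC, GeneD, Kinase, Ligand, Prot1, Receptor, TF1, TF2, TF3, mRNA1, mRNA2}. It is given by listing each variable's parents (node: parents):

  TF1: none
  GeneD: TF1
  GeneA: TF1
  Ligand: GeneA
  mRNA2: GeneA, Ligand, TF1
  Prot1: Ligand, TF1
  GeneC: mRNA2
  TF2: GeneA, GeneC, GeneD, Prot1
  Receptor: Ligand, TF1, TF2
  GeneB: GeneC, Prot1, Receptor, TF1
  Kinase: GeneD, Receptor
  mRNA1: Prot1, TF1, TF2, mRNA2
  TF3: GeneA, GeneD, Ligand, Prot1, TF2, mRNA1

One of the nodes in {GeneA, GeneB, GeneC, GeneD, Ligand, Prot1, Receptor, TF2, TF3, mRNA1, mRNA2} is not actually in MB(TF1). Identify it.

By definition, MB(TF1) is built from TF1's parents, TF1's children, and the co-parents of TF1.
TF1 has no parents.
Ch(TF1) = {GeneA, GeneB, GeneD, Prot1, Receptor, mRNA1, mRNA2}.
Other parents of TF1's children:
  GeneD: no additional parents.
  GeneA has no other parent.
  parents(mRNA2) \ {TF1} = {GeneA, Ligand}.
  Prot1's other parent is Ligand.
  Receptor also has parents Ligand, TF2.
  parents(GeneB) \ {TF1} = {GeneC, Prot1, Receptor}.
  mRNA1 also has parents Prot1, TF2, mRNA2.
MB(TF1) = {GeneA, GeneB, GeneC, GeneD, Ligand, Prot1, Receptor, TF2, mRNA1, mRNA2}.
TF3 is neither a parent, child, nor co-parent of TF1, so it does not belong.

TF3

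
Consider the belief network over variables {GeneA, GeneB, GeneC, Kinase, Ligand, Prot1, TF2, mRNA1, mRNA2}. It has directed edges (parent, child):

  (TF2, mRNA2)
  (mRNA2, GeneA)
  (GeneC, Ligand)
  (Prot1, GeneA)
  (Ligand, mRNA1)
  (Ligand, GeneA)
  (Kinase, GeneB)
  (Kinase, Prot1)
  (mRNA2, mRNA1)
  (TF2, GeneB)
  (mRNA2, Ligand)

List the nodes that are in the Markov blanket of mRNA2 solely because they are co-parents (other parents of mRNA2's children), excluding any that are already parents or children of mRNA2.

Children of mRNA2: GeneA, Ligand, mRNA1.
  Ligand: GeneC
  mRNA1: Ligand
  GeneA: Ligand, Prot1
Excluding nodes already adjacent to mRNA2 (GeneA, Ligand, TF2, mRNA1), the co-parent-only contribution is {GeneC, Prot1}.

{GeneC, Prot1}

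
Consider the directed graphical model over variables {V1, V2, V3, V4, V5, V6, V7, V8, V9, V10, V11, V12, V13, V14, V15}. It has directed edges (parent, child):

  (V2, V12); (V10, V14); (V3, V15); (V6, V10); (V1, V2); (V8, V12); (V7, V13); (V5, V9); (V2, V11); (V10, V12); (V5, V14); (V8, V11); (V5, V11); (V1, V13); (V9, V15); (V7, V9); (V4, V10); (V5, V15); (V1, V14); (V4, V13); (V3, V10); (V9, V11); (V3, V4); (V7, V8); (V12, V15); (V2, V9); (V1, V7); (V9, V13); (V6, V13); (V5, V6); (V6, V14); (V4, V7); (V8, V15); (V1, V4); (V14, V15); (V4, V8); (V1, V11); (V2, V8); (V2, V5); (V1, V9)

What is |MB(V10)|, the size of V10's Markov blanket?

9

V10 has parents V3, V4, V6.
Ch(V10) = {V12, V14}.
Co-parents of V10 (other parents of its children):
  V12: V2, V8
  V14: V1, V5, V6
MB(V10) = {V1, V2, V3, V4, V5, V6, V8, V12, V14}, which has 9 nodes.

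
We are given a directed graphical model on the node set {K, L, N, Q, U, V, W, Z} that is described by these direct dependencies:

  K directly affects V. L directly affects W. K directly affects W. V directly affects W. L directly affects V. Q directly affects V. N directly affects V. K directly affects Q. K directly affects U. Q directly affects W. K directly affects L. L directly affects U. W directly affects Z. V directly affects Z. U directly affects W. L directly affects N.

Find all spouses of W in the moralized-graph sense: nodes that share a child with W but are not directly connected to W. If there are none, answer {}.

{}

Children of W: Z.
  Z's other parent is V.
Excluding nodes already adjacent to W (K, L, Q, U, V, Z), the co-parent-only contribution is {}.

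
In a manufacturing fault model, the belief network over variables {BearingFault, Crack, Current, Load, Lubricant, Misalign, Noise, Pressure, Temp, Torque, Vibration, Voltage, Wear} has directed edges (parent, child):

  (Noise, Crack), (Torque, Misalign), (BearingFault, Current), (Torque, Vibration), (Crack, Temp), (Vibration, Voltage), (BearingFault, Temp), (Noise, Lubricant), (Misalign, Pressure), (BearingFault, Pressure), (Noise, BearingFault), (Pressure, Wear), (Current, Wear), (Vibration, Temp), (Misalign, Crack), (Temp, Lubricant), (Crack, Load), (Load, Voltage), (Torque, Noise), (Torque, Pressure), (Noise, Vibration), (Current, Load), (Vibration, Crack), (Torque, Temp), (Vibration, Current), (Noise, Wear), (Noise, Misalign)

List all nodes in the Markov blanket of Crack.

{BearingFault, Current, Load, Misalign, Noise, Temp, Torque, Vibration}

The Markov blanket of a node is its parents, its children, and the other parents of its children.
Crack's parents: Misalign, Noise, Vibration.
Ch(Crack) = {Load, Temp}.
For each child, the remaining parents (spouses of Crack):
  Temp's other parents are BearingFault, Torque, Vibration.
  Load's other parent is Current.
MB(Crack) = {BearingFault, Current, Load, Misalign, Noise, Temp, Torque, Vibration}.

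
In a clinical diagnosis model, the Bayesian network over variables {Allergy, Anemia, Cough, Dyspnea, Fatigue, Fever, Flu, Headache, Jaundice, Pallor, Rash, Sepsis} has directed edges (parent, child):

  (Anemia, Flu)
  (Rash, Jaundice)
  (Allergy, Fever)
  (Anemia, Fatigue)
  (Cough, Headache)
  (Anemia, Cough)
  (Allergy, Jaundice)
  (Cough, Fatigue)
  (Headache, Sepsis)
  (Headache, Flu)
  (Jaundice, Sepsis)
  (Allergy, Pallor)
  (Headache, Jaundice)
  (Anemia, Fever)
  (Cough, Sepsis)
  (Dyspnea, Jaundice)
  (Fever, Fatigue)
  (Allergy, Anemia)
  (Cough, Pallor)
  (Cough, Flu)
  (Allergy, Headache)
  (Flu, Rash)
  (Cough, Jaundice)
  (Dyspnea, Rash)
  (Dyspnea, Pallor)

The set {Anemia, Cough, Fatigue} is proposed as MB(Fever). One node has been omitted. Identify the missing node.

Allergy

A node's Markov blanket = Pa ∪ Ch ∪ (parents of Ch other than the node itself).
Fever's parents: Allergy, Anemia.
Fever has child Fatigue.
Other parents of Fever's children:
  Fatigue: Anemia, Cough
MB(Fever) = {Allergy, Anemia, Cough, Fatigue}.
Comparing with the claimed set, Allergy is missing.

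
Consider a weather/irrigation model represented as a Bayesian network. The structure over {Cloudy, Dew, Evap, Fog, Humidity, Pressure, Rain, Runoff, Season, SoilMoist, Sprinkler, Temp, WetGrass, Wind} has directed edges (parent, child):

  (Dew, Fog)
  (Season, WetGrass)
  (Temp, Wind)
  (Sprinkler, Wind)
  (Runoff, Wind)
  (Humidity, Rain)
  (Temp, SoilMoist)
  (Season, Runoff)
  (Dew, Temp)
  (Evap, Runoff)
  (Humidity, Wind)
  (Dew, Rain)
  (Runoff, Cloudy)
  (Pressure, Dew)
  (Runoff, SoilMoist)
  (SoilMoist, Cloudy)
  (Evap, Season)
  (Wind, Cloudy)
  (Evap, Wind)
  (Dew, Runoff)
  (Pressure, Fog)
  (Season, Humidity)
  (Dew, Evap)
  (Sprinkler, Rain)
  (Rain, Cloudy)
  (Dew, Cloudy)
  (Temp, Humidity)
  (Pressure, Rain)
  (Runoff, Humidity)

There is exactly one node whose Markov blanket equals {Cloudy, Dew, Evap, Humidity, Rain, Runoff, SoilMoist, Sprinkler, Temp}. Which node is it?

The target node must have every member of {Cloudy, Dew, Evap, Humidity, Rain, Runoff, SoilMoist, Sprinkler, Temp} as a parent, child, or co-parent, and no others.
Parents of Wind: Evap, Humidity, Runoff, Sprinkler, Temp; children: Cloudy; co-parents: Dew, Rain, Runoff, SoilMoist.
These exactly cover the given set, so the node is Wind.

Wind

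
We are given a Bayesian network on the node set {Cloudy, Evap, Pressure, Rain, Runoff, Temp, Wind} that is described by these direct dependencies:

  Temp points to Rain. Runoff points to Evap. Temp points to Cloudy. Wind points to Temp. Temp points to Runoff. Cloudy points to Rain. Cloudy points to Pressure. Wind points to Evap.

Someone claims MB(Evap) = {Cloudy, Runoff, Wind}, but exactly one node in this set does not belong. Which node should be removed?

The Markov blanket of a node is its parents, its children, and the other parents of its children.
Pa(Evap) = {Runoff, Wind}.
Evap has no children.
With no children, Evap has no spouses; the co-parent set is empty.
MB(Evap) = {Runoff, Wind}.
Cloudy is neither a parent, child, nor co-parent of Evap, so it does not belong.

Cloudy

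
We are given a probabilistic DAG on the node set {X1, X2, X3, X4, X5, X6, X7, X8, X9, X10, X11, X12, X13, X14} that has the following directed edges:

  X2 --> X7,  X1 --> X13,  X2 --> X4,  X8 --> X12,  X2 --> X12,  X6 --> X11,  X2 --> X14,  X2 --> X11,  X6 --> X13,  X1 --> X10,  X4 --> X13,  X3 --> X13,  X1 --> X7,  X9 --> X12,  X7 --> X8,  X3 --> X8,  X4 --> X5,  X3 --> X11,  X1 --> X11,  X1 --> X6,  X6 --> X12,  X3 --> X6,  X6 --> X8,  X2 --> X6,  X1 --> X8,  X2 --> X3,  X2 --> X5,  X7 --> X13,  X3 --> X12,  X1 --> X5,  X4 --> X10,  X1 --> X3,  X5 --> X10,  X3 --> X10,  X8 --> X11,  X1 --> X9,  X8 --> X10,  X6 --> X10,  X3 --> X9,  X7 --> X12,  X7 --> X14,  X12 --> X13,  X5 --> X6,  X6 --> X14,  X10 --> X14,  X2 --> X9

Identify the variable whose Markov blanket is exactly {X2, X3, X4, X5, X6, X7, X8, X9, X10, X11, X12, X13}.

X1

The target node must have every member of {X2, X3, X4, X5, X6, X7, X8, X9, X10, X11, X12, X13} as a parent, child, or co-parent, and no others.
Parents of X1: none; children: X3, X5, X6, X7, X8, X9, X10, X11, X13; co-parents: X2, X3, X4, X5, X6, X7, X8, X12.
These exactly cover the given set, so the node is X1.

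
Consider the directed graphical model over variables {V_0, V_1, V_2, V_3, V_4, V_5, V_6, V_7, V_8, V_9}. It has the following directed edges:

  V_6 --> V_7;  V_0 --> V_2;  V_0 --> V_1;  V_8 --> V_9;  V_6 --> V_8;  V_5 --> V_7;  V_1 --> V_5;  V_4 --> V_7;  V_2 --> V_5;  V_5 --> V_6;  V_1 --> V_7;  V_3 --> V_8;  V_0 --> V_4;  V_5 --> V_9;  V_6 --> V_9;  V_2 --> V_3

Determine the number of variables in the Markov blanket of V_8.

4

Pa(V_8) = {V_3, V_6}.
V_8's children: V_9.
Co-parents of V_8 (other parents of its children):
  V_9's other parents are V_5, V_6.
MB(V_8) = {V_3, V_5, V_6, V_9}, which has 4 nodes.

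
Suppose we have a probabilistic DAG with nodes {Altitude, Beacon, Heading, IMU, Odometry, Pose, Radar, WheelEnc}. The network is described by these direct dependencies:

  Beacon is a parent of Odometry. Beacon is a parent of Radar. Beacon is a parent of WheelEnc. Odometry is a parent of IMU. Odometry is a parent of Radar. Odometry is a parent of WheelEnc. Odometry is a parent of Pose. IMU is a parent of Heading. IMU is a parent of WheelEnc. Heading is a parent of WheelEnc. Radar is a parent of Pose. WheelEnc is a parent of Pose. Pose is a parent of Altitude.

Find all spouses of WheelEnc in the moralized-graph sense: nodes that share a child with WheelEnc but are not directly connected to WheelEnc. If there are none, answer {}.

Children of WheelEnc: Pose.
  Pose: Odometry, Radar
Excluding nodes already adjacent to WheelEnc (Beacon, Heading, IMU, Odometry, Pose), the co-parent-only contribution is {Radar}.

{Radar}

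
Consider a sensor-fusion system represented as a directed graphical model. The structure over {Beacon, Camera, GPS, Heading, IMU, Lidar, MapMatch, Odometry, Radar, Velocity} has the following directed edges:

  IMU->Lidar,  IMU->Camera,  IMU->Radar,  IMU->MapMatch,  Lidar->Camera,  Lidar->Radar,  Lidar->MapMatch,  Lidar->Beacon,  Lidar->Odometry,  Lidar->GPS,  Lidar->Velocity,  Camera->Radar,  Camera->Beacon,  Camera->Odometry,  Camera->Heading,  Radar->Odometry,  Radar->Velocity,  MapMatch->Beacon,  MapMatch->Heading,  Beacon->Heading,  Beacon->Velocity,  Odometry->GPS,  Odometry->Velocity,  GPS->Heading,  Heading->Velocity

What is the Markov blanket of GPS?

{Beacon, Camera, Heading, Lidar, MapMatch, Odometry}

Recall MB(v) = parents ∪ children ∪ spouses, where spouses are the other parents of v's children.
Parents of GPS: Lidar, Odometry.
GPS's children: Heading.
Co-parents of GPS (other parents of its children):
  Heading's other parents are Beacon, Camera, MapMatch.
Taking the union gives {Beacon, Camera, Heading, Lidar, MapMatch, Odometry}.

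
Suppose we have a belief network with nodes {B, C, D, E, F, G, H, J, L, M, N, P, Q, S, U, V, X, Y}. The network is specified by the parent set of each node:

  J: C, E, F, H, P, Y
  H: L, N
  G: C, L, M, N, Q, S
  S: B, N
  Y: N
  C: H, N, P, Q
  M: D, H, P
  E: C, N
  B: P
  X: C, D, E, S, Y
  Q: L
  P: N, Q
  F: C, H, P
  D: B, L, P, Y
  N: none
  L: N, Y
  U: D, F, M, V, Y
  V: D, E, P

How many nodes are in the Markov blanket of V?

Parents of V: D, E, P.
V has child U.
Co-parents of V (other parents of its children):
  U also has parents D, F, M, Y.
MB(V) = {D, E, F, M, P, U, Y}, which has 7 nodes.

7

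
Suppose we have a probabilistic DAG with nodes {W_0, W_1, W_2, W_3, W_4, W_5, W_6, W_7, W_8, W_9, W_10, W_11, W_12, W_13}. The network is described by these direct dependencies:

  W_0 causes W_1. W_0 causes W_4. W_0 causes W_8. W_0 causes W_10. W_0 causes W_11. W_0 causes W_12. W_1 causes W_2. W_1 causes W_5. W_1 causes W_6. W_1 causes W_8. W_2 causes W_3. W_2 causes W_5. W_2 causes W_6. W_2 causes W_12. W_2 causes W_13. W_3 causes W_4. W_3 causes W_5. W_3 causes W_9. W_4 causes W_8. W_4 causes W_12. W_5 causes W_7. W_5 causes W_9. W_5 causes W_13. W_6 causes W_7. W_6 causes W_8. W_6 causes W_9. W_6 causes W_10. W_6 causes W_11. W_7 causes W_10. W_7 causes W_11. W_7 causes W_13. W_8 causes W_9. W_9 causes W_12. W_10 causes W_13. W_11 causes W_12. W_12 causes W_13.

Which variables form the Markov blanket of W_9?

W_9's parents: W_3, W_5, W_6, W_8.
W_9 has child W_12.
Parents of each child, excluding W_9:
  W_12 also has parents W_0, W_2, W_4, W_11.
MB(W_9) = {W_0, W_2, W_3, W_4, W_5, W_6, W_8, W_11, W_12}.

{W_0, W_2, W_3, W_4, W_5, W_6, W_8, W_11, W_12}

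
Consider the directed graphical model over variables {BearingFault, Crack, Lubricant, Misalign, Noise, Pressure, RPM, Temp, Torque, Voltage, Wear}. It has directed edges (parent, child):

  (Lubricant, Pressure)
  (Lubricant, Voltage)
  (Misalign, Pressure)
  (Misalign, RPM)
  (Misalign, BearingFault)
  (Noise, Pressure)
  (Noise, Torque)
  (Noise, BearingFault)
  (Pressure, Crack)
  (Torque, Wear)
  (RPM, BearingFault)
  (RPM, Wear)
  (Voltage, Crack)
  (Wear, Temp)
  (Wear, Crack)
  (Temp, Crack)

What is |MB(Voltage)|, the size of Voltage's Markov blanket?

5

The Markov blanket of a node is its parents, its children, and the other parents of its children.
Parents of Voltage: Lubricant.
Voltage has child Crack.
Other parents of Voltage's children:
  Crack's other parents are Pressure, Temp, Wear.
MB(Voltage) = {Crack, Lubricant, Pressure, Temp, Wear}, which has 5 nodes.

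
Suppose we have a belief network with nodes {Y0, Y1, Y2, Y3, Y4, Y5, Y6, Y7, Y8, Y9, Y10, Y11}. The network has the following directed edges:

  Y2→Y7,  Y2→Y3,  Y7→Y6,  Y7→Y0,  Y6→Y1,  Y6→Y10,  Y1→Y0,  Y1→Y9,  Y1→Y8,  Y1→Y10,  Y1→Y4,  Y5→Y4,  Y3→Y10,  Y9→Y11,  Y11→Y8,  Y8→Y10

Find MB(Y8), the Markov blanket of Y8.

{Y1, Y3, Y6, Y10, Y11}

By definition, MB(Y8) is built from Y8's parents, Y8's children, and the co-parents of Y8.
Parents of Y8: Y1, Y11.
Y8's children: Y10.
For each child, the remaining parents (spouses of Y8):
  Y10's other parents are Y1, Y3, Y6.
MB(Y8) = {Y1, Y3, Y6, Y10, Y11}.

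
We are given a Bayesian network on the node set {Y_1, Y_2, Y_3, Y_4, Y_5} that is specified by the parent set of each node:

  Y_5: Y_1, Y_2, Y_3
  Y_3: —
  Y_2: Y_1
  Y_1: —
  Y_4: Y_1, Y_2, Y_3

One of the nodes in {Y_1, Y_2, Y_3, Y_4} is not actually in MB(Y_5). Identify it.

Y_4

By definition, MB(Y_5) is built from Y_5's parents, Y_5's children, and the co-parents of Y_5.
Y_5's parents: Y_1, Y_2, Y_3.
Ch(Y_5) = {}.
Y_5 has no children, so there are no co-parents.
MB(Y_5) = {Y_1, Y_2, Y_3}.
Y_4 is neither a parent, child, nor co-parent of Y_5, so it does not belong.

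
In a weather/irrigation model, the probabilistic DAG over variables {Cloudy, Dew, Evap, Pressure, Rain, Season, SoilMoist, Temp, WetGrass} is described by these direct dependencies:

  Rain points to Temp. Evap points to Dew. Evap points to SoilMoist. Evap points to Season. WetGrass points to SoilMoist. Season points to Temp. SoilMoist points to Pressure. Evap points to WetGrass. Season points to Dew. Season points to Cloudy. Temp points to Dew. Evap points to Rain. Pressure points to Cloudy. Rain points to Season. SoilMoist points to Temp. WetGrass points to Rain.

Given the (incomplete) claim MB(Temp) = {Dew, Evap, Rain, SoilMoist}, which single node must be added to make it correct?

Ch(Temp) = {Dew}.
Temp's parents: Rain, Season, SoilMoist.
Parents of each child, excluding Temp:
  Dew: Evap, Season
MB(Temp) = {Dew, Evap, Rain, Season, SoilMoist}.
Comparing with the claimed set, Season is missing.

Season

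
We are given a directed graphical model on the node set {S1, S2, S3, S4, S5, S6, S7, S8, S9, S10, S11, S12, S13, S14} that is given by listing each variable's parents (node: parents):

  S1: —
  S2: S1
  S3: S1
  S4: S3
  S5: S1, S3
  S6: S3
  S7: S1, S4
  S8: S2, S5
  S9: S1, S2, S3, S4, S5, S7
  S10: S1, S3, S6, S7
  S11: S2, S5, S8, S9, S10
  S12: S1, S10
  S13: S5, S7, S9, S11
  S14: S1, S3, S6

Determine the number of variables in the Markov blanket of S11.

The Markov blanket of a node is its parents, its children, and the other parents of its children.
Pa(S11) = {S2, S5, S8, S9, S10}.
Children of S11: S13.
Other parents of S11's children:
  S13: S5, S7, S9
MB(S11) = {S2, S5, S7, S8, S9, S10, S13}, which has 7 nodes.

7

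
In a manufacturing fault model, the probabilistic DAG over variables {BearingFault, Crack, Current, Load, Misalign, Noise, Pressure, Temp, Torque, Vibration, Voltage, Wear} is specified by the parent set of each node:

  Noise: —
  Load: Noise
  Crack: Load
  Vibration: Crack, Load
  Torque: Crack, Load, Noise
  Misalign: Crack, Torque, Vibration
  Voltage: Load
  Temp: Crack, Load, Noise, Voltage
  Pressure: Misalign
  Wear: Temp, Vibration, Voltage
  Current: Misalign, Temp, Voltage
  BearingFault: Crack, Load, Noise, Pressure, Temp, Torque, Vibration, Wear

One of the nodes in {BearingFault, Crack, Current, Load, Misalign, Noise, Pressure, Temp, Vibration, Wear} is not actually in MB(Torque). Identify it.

Current

Parents of Torque: Crack, Load, Noise.
Torque has children BearingFault, Misalign.
Parents of each child, excluding Torque:
  Misalign: Crack, Vibration
  BearingFault: Crack, Load, Noise, Pressure, Temp, Vibration, Wear
MB(Torque) = {BearingFault, Crack, Load, Misalign, Noise, Pressure, Temp, Vibration, Wear}.
Current is neither a parent, child, nor co-parent of Torque, so it does not belong.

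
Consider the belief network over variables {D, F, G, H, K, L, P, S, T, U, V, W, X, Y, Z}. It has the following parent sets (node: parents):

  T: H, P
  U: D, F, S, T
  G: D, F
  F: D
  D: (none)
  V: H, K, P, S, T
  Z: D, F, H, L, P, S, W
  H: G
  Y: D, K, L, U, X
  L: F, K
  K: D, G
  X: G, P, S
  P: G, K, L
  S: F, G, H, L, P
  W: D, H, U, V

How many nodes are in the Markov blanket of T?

8

T has children U, V.
Pa(T) = {H, P}.
Co-parents of T (other parents of its children):
  parents(U) \ {T} = {D, F, S}.
  V's other parents are H, K, P, S.
MB(T) = {D, F, H, K, P, S, U, V}, which has 8 nodes.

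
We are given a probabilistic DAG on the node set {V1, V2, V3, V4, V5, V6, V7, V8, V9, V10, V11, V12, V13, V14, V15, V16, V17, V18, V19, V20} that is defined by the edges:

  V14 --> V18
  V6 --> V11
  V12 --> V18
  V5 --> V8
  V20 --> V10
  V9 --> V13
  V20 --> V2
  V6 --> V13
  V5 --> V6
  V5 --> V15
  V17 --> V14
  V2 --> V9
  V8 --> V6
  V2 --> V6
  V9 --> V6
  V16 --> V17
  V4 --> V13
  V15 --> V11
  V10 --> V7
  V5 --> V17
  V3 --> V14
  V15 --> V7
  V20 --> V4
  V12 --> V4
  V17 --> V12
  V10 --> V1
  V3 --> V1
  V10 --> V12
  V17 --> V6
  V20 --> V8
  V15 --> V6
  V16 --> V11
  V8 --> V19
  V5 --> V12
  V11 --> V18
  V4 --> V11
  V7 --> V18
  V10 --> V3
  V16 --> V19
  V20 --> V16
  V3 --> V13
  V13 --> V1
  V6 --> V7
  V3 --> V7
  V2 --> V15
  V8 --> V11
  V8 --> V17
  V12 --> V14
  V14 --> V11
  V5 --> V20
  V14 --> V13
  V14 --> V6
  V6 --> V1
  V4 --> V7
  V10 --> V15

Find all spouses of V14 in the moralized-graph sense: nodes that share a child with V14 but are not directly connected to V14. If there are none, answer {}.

Children of V14: V6, V11, V13, V18.
  V6's other parents are V2, V5, V8, V9, V15, V17.
  parents(V11) \ {V14} = {V4, V6, V8, V15, V16}.
  V13's other parents are V3, V4, V6, V9.
  V18 also has parents V7, V11, V12.
Excluding nodes already adjacent to V14 (V3, V6, V11, V12, V13, V17, V18), the co-parent-only contribution is {V2, V4, V5, V7, V8, V9, V15, V16}.

{V2, V4, V5, V7, V8, V9, V15, V16}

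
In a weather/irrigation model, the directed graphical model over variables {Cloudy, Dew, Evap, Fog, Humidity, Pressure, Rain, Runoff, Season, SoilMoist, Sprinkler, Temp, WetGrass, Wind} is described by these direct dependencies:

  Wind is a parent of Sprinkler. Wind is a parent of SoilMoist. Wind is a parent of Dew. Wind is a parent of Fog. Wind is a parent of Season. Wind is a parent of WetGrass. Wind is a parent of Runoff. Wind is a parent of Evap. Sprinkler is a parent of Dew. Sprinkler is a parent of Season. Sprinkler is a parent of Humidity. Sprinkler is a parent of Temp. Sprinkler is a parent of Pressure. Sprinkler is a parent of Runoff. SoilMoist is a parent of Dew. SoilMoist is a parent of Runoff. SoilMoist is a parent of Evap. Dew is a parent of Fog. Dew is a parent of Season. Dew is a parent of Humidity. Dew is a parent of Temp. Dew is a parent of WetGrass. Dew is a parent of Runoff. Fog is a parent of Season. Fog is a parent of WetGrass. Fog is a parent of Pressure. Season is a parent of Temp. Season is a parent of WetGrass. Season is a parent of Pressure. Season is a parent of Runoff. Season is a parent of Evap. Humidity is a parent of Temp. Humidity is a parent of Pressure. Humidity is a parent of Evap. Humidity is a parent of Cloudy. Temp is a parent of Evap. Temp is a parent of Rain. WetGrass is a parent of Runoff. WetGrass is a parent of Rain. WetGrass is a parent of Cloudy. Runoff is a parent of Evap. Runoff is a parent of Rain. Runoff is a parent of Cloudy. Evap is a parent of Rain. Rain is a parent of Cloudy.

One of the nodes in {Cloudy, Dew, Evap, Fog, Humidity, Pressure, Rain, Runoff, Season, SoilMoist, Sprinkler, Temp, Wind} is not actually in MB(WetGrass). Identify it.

Pressure

The Markov blanket of a node is its parents, its children, and the other parents of its children.
Parents of WetGrass: Dew, Fog, Season, Wind.
WetGrass has children Cloudy, Rain, Runoff.
Co-parents of WetGrass (other parents of its children):
  Runoff's other parents are Dew, Season, SoilMoist, Sprinkler, Wind.
  Rain's other parents are Evap, Runoff, Temp.
  Cloudy's other parents are Humidity, Rain, Runoff.
MB(WetGrass) = {Cloudy, Dew, Evap, Fog, Humidity, Rain, Runoff, Season, SoilMoist, Sprinkler, Temp, Wind}.
Pressure is neither a parent, child, nor co-parent of WetGrass, so it does not belong.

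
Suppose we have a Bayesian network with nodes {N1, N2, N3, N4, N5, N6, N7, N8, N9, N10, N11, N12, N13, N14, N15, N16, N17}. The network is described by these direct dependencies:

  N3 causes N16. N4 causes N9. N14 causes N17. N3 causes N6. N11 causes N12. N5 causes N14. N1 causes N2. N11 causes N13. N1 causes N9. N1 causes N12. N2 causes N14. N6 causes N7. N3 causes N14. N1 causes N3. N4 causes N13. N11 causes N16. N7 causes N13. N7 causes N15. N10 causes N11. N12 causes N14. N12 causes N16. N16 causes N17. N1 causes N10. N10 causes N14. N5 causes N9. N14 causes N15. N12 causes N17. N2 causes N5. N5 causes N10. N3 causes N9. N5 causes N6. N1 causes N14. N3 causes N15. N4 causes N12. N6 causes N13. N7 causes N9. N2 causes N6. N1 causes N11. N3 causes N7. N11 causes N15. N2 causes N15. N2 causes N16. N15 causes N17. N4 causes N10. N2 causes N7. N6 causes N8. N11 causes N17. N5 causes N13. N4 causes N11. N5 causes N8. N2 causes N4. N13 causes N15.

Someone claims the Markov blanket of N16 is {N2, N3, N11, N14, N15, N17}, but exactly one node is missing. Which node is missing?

N12

Parents of N16: N2, N3, N11, N12.
N16 has child N17.
Other parents of N16's children:
  N17: N11, N12, N14, N15
MB(N16) = {N2, N3, N11, N12, N14, N15, N17}.
Comparing with the claimed set, N12 is missing.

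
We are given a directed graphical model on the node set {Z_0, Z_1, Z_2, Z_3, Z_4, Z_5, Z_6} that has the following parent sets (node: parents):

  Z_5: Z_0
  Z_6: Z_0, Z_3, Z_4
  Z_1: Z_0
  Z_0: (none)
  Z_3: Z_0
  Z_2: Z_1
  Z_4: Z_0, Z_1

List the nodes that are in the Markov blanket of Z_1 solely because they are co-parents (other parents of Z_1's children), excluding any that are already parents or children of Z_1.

{}

Children of Z_1: Z_2, Z_4.
  Z_2: no additional parents.
  parents(Z_4) \ {Z_1} = {Z_0}.
Excluding nodes already adjacent to Z_1 (Z_0, Z_2, Z_4), the co-parent-only contribution is {}.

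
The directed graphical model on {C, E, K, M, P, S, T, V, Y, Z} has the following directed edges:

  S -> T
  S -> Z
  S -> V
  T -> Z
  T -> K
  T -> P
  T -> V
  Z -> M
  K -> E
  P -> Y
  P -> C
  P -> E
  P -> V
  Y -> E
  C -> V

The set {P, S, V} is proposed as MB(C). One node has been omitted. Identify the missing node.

Recall MB(v) = parents ∪ children ∪ spouses, where spouses are the other parents of v's children.
Parents of C: P.
Children of C: V.
Co-parents of C (other parents of its children):
  V's other parents are P, S, T.
MB(C) = {P, S, T, V}.
Comparing with the claimed set, T is missing.

T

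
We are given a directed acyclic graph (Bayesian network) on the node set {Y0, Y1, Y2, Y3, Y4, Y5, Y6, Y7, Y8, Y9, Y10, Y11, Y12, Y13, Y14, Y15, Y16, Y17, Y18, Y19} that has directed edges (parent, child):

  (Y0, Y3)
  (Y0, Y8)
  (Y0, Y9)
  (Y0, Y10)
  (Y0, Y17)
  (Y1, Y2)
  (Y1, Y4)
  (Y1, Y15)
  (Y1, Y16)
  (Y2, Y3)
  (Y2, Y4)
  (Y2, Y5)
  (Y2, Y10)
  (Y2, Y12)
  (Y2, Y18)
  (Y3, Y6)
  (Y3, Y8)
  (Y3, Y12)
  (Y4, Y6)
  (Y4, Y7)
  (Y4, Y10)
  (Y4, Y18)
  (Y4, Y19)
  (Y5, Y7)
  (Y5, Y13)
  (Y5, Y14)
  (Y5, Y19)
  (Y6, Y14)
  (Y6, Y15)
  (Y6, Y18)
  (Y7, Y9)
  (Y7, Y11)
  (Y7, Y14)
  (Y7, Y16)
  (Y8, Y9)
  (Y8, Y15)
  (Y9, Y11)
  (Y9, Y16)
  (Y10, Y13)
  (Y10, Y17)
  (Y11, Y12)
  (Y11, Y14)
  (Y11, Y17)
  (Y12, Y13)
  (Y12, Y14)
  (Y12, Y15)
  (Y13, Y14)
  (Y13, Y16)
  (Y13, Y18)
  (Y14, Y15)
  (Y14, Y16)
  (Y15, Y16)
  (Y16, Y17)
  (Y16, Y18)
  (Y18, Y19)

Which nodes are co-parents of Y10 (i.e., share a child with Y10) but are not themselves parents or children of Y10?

Children of Y10: Y13, Y17.
  parents(Y13) \ {Y10} = {Y5, Y12}.
  parents(Y17) \ {Y10} = {Y0, Y11, Y16}.
Excluding nodes already adjacent to Y10 (Y0, Y2, Y4, Y13, Y17), the co-parent-only contribution is {Y5, Y11, Y12, Y16}.

{Y5, Y11, Y12, Y16}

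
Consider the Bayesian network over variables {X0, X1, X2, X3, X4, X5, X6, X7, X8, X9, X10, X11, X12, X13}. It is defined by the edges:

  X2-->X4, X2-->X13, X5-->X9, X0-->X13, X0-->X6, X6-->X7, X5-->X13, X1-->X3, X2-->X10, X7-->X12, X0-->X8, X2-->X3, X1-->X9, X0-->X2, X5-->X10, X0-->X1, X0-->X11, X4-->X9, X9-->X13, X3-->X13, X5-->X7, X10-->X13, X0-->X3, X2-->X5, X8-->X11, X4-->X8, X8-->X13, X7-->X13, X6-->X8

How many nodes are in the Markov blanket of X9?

By definition, MB(X9) is built from X9's parents, X9's children, and the co-parents of X9.
Pa(X9) = {X1, X4, X5}.
Ch(X9) = {X13}.
Other parents of X9's children:
  X13's other parents are X0, X2, X3, X5, X7, X8, X10.
MB(X9) = {X0, X1, X2, X3, X4, X5, X7, X8, X10, X13}, which has 10 nodes.

10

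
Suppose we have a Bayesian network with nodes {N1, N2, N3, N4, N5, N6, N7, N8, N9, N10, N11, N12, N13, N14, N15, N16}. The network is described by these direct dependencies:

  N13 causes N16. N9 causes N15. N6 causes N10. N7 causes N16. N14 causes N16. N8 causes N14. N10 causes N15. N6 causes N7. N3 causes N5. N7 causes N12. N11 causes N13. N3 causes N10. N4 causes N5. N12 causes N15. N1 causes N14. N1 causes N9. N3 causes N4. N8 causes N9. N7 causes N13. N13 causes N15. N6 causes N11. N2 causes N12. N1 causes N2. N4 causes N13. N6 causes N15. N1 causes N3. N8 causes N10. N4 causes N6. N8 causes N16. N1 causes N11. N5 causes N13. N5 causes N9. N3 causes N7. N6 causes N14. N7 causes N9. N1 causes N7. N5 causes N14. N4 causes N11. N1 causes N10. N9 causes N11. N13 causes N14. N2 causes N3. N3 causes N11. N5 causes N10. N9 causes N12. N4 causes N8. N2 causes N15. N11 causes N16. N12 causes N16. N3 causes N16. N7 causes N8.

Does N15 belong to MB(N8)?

Recall MB(v) = parents ∪ children ∪ spouses, where spouses are the other parents of v's children.
N8's children: N9, N10, N14, N16.
Parents of N8: N4, N7.
Other parents of N8's children:
  N9: N1, N5, N7
  N10: N1, N3, N5, N6
  N14: N1, N5, N6, N13
  N16: N3, N7, N11, N12, N13, N14
MB(N8) = {N1, N3, N4, N5, N6, N7, N9, N10, N11, N12, N13, N14, N16}; N15 is not in this set.

No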